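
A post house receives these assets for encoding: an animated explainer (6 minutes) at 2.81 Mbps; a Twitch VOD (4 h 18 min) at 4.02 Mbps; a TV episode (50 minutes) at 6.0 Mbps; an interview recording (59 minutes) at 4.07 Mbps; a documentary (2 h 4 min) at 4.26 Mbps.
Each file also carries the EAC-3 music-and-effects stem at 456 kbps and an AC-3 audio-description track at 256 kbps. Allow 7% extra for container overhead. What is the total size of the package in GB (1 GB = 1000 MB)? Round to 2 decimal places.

19.87 GB

Audio total: 456 + 256 = 712 kbps = 0.712 Mbps.
animated explainer: 3.522 Mbps × 360 s × 1.07 = 1356.7 Mb
Twitch VOD: 4.732 Mbps × 15480 s × 1.07 = 78379.0 Mb
TV episode: 6.712 Mbps × 3000 s × 1.07 = 21545.5 Mb
interview recording: 4.782 Mbps × 3540 s × 1.07 = 18113.3 Mb
documentary: 4.972 Mbps × 7440 s × 1.07 = 39581.1 Mb
Total: 158975.5 Mb = 19871.9 MB.
= 19.87 GB.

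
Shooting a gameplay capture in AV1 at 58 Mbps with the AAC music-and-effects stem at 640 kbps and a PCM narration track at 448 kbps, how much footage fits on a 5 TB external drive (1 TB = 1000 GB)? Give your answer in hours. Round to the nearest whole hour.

Audio total: 640 + 448 = 1088 kbps = 1.088 Mbps.
Total bitrate: 58 + 1.088 = 59.088 Mbps.
Capacity: 5 TB = 40,000,000 Mb.
Recording time: 40,000,000 / 59.088 = 676,956 s ≈ 188 hours.

188 hours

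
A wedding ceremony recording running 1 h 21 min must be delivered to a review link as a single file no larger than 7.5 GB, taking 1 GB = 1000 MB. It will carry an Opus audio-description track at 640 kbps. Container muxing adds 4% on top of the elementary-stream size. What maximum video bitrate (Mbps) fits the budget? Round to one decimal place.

Budget: 7.5 GB = 60000.0 Mb.
Stream payload after overhead: 60000.0 / 1.04 = 57692.3 Mb.
1 h 21 min = 81 min = 4860 s
Total bitrate budget: 57692.3 Mb / 4860 s = 11.871 Mbps.
Audio: 640 kbps = 0.640 Mbps.
Video: 11.871 − 0.640 = 11.231 Mbps.

11.2 Mbps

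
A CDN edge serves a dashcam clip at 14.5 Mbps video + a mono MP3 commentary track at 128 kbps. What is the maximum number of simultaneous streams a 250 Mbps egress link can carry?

17

Audio: 128 kbps = 0.128 Mbps.
Per-viewer media rate: 14.628 Mbps.
250 Mbps = 250.0 Mbps; 250.0 / 14.628 = 17.09 → 17 viewers.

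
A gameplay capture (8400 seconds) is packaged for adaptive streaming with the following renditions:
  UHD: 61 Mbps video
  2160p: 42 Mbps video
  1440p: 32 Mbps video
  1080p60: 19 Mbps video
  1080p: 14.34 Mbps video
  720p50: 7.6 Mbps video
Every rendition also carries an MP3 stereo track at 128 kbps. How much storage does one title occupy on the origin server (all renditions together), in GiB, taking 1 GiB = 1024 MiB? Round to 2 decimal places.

172.80 GiB

Audio: 128 kbps = 0.128 Mbps.
Sum of rendition bitrates: (61+0.128) + (42+0.128) + (32+0.128) + (19+0.128) + (14.34+0.128) + (7.6+0.128) = 176.708 Mbps.
× 8400 s = 1,484,347 Mb = 185,543 MB = 172.8 GiB.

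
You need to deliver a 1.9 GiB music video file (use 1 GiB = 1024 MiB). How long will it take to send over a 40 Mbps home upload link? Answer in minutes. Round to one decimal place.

File: 1.9 GiB = 16320.9 Mb.
At 40 Mbps: 16320.9 / 40 = 408.0 s ≈ 6.8 minutes.

6.8 minutes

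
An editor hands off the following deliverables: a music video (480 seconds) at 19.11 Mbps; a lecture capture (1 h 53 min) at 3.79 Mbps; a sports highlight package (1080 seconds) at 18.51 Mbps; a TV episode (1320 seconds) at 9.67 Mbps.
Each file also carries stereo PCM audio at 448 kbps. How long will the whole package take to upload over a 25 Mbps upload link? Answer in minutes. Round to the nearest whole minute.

Audio: 448 kbps = 0.448 Mbps.
music video: 19.558 Mbps × 480 s = 9387.8 Mb
lecture capture: 4.238 Mbps × 6780 s = 28733.6 Mb
sports highlight package: 18.958 Mbps × 1080 s = 20474.6 Mb
TV episode: 10.118 Mbps × 1320 s = 13355.8 Mb
Total: 71951.9 Mb = 8994.0 MB.
At 25 Mbps: 71951.9 / 25 = 2878 s ≈ 48 minutes.

48 minutes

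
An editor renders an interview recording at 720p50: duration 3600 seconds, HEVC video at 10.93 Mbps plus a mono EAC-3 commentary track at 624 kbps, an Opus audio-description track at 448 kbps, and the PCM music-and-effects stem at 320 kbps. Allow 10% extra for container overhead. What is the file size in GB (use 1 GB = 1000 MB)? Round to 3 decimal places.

6.099 GB

Audio total: 624 + 448 + 320 = 1392 kbps = 1.392 Mbps.
Total bitrate: 10.93 + 1.392 = 12.322 Mbps.
Stream data: 12.322 Mbps × 3600 s = 44359.2 Mb.
With 10% container overhead: ×1.10.
48,795 Mb ÷ 8 = 6,099 MB → 6.099 GB.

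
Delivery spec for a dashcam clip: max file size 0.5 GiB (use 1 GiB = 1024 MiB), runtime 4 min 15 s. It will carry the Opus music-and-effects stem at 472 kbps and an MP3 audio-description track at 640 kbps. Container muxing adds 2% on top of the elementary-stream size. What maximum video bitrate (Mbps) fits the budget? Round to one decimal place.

15.4 Mbps

Budget: 0.5 GiB = 4295.0 Mb.
Stream payload after overhead: 4295.0 / 1.02 = 4210.8 Mb.
4 min 15 s = 255 s
Total bitrate budget: 4210.8 Mb / 255 s = 16.513 Mbps.
Audio total: 472 + 640 = 1112 kbps = 1.112 Mbps.
Video: 16.513 − 1.112 = 15.401 Mbps.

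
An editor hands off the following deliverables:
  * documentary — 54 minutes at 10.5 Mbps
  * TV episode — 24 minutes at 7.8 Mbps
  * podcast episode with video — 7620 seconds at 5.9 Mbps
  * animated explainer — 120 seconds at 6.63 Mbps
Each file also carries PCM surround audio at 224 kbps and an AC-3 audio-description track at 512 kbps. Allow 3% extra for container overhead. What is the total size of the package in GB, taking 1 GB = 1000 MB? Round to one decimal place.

12.9 GB

Audio total: 224 + 512 = 736 kbps = 0.736 Mbps.
documentary: 11.236 Mbps × 3240 s × 1.03 = 37496.8 Mb
TV episode: 8.536 Mbps × 1440 s × 1.03 = 12660.6 Mb
podcast episode with video: 6.636 Mbps × 7620 s × 1.03 = 52083.3 Mb
animated explainer: 7.366 Mbps × 120 s × 1.03 = 910.4 Mb
Total: 103151.1 Mb = 12893.9 MB.
= 12.89 GB.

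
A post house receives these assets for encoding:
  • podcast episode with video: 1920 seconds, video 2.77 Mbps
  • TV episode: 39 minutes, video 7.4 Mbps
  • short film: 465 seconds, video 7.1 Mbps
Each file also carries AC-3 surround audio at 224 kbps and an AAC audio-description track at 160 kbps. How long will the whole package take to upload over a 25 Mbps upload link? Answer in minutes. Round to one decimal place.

Audio total: 224 + 160 = 384 kbps = 0.384 Mbps.
podcast episode with video: 3.154 Mbps × 1920 s = 6055.7 Mb
TV episode: 7.784 Mbps × 2340 s = 18214.6 Mb
short film: 7.484 Mbps × 465 s = 3480.1 Mb
Total: 27750.3 Mb = 3468.8 MB.
At 25 Mbps: 27750.3 / 25 = 1110 s ≈ 18.5 minutes.

18.5 minutes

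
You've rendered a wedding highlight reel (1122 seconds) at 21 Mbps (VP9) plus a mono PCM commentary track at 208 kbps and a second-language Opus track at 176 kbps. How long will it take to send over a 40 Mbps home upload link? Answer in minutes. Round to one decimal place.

10.0 minutes

Audio total: 208 + 176 = 384 kbps = 0.384 Mbps.
Total bitrate: 21.384 Mbps.
File: 21.384 Mbps × 1122 s = 23992.8 Mb.
At 40 Mbps: 23992.8 / 40 = 599.8 s ≈ 10 minutes.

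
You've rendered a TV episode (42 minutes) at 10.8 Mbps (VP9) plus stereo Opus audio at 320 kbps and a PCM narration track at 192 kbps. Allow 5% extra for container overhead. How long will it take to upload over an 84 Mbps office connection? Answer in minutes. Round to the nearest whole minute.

6 minutes

42 min = 2520 s
Audio total: 320 + 192 = 512 kbps = 0.512 Mbps.
Total bitrate: 11.312 Mbps.
File: 11.312 Mbps × 2520 s = 28506.2 Mb.
With 5% container overhead: ×1.05. → 29931.6 Mb.
At 84 Mbps: 29931.6 / 84 = 356.3 s ≈ 5.94 minutes.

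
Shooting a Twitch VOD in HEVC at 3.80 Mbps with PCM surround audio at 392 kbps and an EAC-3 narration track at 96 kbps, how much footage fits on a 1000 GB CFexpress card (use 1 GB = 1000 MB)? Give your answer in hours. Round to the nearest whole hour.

518 hours

Audio total: 392 + 96 = 488 kbps = 0.488 Mbps.
Total bitrate: 3.80 + 0.488 = 4.288 Mbps.
Capacity: 1000 GB = 8,000,000 Mb.
Recording time: 8,000,000 / 4.288 = 1,865,672 s ≈ 518 hours.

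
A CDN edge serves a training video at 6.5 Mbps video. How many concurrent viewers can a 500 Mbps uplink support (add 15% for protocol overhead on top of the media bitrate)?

On the wire with 15% overhead: 7.475 Mbps.
500 Mbps = 500.0 Mbps; 500.0 / 7.475 = 66.89 → 66 viewers.

66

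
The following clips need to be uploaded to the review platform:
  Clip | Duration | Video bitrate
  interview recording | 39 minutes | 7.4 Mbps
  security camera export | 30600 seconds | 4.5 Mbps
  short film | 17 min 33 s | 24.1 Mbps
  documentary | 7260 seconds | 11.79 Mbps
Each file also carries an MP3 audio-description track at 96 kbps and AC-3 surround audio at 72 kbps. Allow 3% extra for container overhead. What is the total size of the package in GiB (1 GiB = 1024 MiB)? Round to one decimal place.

Audio total: 96 + 72 = 168 kbps = 0.168 Mbps.
interview recording: 7.568 Mbps × 2340 s × 1.03 = 18240.4 Mb
security camera export: 4.668 Mbps × 30600 s × 1.03 = 147126.0 Mb
short film: 24.268 Mbps × 1053 s × 1.03 = 26320.8 Mb
documentary: 11.958 Mbps × 7260 s × 1.03 = 89419.5 Mb
Total: 281106.8 Mb = 35138.3 MB.
= 32.73 GiB.

32.7 GiB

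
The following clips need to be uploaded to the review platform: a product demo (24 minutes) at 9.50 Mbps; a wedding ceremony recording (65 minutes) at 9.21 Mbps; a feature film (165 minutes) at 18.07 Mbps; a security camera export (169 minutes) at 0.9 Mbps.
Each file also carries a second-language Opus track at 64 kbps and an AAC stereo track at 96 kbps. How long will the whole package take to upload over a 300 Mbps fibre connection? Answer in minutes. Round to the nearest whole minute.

13 minutes

Audio total: 64 + 96 = 160 kbps = 0.160 Mbps.
product demo: 9.660 Mbps × 1440 s = 13910.4 Mb
wedding ceremony recording: 9.370 Mbps × 3900 s = 36543.0 Mb
feature film: 18.230 Mbps × 9900 s = 180477.0 Mb
security camera export: 1.060 Mbps × 10140 s = 10748.4 Mb
Total: 241678.8 Mb = 30209.8 MB.
At 300 Mbps: 241678.8 / 300 = 806 s ≈ 13.4 minutes.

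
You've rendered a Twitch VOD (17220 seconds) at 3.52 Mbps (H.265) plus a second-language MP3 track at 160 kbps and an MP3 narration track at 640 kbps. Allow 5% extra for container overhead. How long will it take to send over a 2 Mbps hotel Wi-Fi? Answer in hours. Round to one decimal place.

10.8 hours

Audio total: 160 + 640 = 800 kbps = 0.800 Mbps.
Total bitrate: 4.320 Mbps.
File: 4.320 Mbps × 17220 s = 74390.4 Mb.
With 5% container overhead: ×1.05. → 78109.9 Mb.
At 2 Mbps: 78109.9 / 2 = 39055.0 s ≈ 10.8 hours.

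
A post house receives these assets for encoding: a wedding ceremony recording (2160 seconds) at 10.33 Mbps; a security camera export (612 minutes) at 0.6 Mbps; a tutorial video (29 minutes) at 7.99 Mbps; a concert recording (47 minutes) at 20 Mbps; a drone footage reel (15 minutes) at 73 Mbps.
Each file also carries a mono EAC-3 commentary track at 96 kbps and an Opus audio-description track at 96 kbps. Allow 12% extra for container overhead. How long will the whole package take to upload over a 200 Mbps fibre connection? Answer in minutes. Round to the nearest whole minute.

Audio total: 96 + 96 = 192 kbps = 0.192 Mbps.
wedding ceremony recording: 10.522 Mbps × 2160 s × 1.12 = 25454.8 Mb
security camera export: 0.792 Mbps × 36720 s × 1.12 = 32572.1 Mb
tutorial video: 8.182 Mbps × 1740 s × 1.12 = 15945.1 Mb
concert recording: 20.192 Mbps × 2820 s × 1.12 = 63774.4 Mb
drone footage reel: 73.192 Mbps × 900 s × 1.12 = 73777.5 Mb
Total: 211524.0 Mb = 26440.5 MB.
At 200 Mbps: 211524.0 / 200 = 1058 s ≈ 17.6 minutes.

18 minutes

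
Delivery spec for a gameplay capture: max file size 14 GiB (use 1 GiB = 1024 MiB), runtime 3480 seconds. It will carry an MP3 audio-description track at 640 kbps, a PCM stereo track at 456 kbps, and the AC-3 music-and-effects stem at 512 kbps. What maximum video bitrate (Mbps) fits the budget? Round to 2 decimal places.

Budget: 14 GiB = 120259.1 Mb.
Total bitrate budget: 120259.1 Mb / 3480 s = 34.557 Mbps.
Audio total: 640 + 456 + 512 = 1608 kbps = 1.608 Mbps.
Video: 34.557 − 1.608 = 32.949 Mbps.

32.95 Mbps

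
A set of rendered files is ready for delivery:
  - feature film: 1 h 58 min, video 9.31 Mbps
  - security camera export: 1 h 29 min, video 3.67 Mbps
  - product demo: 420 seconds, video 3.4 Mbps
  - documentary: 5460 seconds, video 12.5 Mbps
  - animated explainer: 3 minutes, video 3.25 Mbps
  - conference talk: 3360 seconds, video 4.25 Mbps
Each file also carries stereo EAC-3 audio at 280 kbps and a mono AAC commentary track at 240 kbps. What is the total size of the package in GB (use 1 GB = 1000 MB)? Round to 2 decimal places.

22.68 GB

Audio total: 280 + 240 = 520 kbps = 0.520 Mbps.
feature film: 9.830 Mbps × 7080 s = 69596.4 Mb
security camera export: 4.190 Mbps × 5340 s = 22374.6 Mb
product demo: 3.920 Mbps × 420 s = 1646.4 Mb
documentary: 13.020 Mbps × 5460 s = 71089.2 Mb
animated explainer: 3.770 Mbps × 180 s = 678.6 Mb
conference talk: 4.770 Mbps × 3360 s = 16027.2 Mb
Total: 181412.4 Mb = 22676.5 MB.
= 22.68 GB.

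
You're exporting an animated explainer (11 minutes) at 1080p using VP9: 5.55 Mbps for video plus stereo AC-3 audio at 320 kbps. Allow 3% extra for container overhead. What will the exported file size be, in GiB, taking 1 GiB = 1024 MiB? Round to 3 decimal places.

11 min = 660 s
Audio: 320 kbps = 0.320 Mbps.
Total bitrate: 5.55 + 0.320 = 5.870 Mbps.
Stream data: 5.870 Mbps × 660 s = 3874.2 Mb.
With 3% container overhead: ×1.03.
3,990 Mb = 498,803,250 bytes ÷ 1,073,741,824 = 0.4645 GiB.

0.465 GiB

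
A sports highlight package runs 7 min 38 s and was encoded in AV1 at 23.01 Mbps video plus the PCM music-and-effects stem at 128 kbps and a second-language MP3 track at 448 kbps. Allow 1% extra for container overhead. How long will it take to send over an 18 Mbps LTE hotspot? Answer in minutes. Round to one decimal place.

7 min 38 s = 458 s
Audio total: 128 + 448 = 576 kbps = 0.576 Mbps.
Total bitrate: 23.586 Mbps.
File: 23.586 Mbps × 458 s = 10802.4 Mb.
With 1% container overhead: ×1.01. → 10910.4 Mb.
At 18 Mbps: 10910.4 / 18 = 606.1 s ≈ 10.1 minutes.

10.1 minutes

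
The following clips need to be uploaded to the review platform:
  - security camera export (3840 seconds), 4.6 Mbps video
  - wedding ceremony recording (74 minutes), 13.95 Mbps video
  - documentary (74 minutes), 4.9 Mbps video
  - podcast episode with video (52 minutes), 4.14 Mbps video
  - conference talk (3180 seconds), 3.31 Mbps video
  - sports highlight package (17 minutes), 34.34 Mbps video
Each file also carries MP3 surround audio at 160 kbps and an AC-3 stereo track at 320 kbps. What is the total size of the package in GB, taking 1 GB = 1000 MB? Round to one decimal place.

21.2 GB

Audio total: 160 + 320 = 480 kbps = 0.480 Mbps.
security camera export: 5.080 Mbps × 3840 s = 19507.2 Mb
wedding ceremony recording: 14.430 Mbps × 4440 s = 64069.2 Mb
documentary: 5.380 Mbps × 4440 s = 23887.2 Mb
podcast episode with video: 4.620 Mbps × 3120 s = 14414.4 Mb
conference talk: 3.790 Mbps × 3180 s = 12052.2 Mb
sports highlight package: 34.820 Mbps × 1020 s = 35516.4 Mb
Total: 169446.6 Mb = 21180.8 MB.
= 21.18 GB.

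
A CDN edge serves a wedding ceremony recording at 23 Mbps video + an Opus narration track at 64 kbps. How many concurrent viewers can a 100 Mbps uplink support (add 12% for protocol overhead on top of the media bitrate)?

3

Audio: 64 kbps = 0.064 Mbps.
Per-viewer media rate: 23.064 Mbps.
On the wire with 12% overhead: 25.832 Mbps.
100 Mbps = 100.0 Mbps; 100.0 / 25.832 = 3.87 → 3 viewers.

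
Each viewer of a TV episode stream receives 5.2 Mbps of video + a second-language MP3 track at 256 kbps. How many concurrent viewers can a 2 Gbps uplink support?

366

Audio: 256 kbps = 0.256 Mbps.
Per-viewer media rate: 5.456 Mbps.
2 Gbps = 2,000 Mbps; 2,000 / 5.456 = 366.57 → 366 viewers.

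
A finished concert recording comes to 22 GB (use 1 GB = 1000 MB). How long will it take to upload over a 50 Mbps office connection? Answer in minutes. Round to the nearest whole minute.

59 minutes

File: 22 GB = 176000.0 Mb.
At 50 Mbps: 176000.0 / 50 = 3520.0 s ≈ 58.7 minutes.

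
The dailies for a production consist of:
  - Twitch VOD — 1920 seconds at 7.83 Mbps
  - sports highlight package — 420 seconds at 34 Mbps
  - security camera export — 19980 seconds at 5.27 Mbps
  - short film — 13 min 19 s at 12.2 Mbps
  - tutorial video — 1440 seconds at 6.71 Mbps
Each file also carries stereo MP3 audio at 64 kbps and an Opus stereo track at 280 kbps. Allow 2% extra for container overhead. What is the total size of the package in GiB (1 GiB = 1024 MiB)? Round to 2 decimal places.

Audio total: 64 + 280 = 344 kbps = 0.344 Mbps.
Twitch VOD: 8.174 Mbps × 1920 s × 1.02 = 16008.0 Mb
sports highlight package: 34.344 Mbps × 420 s × 1.02 = 14713.0 Mb
security camera export: 5.614 Mbps × 19980 s × 1.02 = 114411.1 Mb
short film: 12.544 Mbps × 799 s × 1.02 = 10223.1 Mb
tutorial video: 7.054 Mbps × 1440 s × 1.02 = 10360.9 Mb
Total: 165716.0 Mb = 20714.5 MB.
= 19.29 GiB.

19.29 GiB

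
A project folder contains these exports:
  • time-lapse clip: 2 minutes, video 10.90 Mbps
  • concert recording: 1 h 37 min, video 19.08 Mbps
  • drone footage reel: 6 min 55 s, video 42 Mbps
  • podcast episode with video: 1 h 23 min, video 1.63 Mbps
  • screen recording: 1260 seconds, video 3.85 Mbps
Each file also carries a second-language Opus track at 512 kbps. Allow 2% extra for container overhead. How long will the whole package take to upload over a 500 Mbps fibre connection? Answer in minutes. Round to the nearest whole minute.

Audio: 512 kbps = 0.512 Mbps.
time-lapse clip: 11.412 Mbps × 120 s × 1.02 = 1396.8 Mb
concert recording: 19.592 Mbps × 5820 s × 1.02 = 116305.9 Mb
drone footage reel: 42.512 Mbps × 415 s × 1.02 = 17995.3 Mb
podcast episode with video: 2.142 Mbps × 4980 s × 1.02 = 10880.5 Mb
screen recording: 4.362 Mbps × 1260 s × 1.02 = 5606.0 Mb
Total: 152184.7 Mb = 19023.1 MB.
At 500 Mbps: 152184.7 / 500 = 304 s ≈ 5.07 minutes.

5 minutes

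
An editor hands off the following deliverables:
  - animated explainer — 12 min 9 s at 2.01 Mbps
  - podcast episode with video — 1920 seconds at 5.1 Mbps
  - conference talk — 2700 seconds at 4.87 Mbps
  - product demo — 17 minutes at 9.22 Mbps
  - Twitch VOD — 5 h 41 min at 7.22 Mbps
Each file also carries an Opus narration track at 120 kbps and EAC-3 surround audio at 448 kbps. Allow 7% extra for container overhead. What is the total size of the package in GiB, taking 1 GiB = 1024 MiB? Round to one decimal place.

24.5 GiB

Audio total: 120 + 448 = 568 kbps = 0.568 Mbps.
animated explainer: 2.578 Mbps × 729 s × 1.07 = 2010.9 Mb
podcast episode with video: 5.668 Mbps × 1920 s × 1.07 = 11644.3 Mb
conference talk: 5.438 Mbps × 2700 s × 1.07 = 15710.4 Mb
product demo: 9.788 Mbps × 1020 s × 1.07 = 10682.6 Mb
Twitch VOD: 7.788 Mbps × 20460 s × 1.07 = 170496.5 Mb
Total: 210544.7 Mb = 26318.1 MB.
= 24.51 GiB.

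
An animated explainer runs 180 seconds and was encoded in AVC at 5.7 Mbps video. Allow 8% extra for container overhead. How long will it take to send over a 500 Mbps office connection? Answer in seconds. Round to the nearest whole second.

2 seconds

File: 5.700 Mbps × 180 s = 1026.0 Mb.
With 8% container overhead: ×1.08. → 1108.1 Mb.
At 500 Mbps: 1108.1 / 500 = 2.2 s ≈ 2.22 seconds.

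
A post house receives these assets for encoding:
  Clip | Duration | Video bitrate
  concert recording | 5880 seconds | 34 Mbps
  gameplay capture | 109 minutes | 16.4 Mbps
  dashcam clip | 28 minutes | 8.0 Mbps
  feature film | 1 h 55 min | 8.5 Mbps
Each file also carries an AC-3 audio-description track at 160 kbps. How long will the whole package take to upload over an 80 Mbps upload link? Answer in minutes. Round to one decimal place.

Audio: 160 kbps = 0.160 Mbps.
concert recording: 34.160 Mbps × 5880 s = 200860.8 Mb
gameplay capture: 16.560 Mbps × 6540 s = 108302.4 Mb
dashcam clip: 8.160 Mbps × 1680 s = 13708.8 Mb
feature film: 8.660 Mbps × 6900 s = 59754.0 Mb
Total: 382626.0 Mb = 47828.2 MB.
At 80 Mbps: 382626.0 / 80 = 4783 s ≈ 79.7 minutes.

79.7 minutes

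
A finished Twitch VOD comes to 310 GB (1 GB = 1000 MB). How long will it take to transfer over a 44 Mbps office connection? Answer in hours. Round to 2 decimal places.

15.66 hours

File: 310 GB = 2480000.0 Mb.
At 44 Mbps: 2480000.0 / 44 = 56363.6 s ≈ 15.7 hours.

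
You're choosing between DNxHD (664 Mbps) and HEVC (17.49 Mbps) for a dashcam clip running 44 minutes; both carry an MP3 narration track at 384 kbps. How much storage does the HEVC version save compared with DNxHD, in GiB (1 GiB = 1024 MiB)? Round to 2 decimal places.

44 min = 2640 s
Audio: 384 kbps = 0.384 Mbps.
DNxHD: 664.384 Mbps × 2640 s = 1753973.8 Mb = 204.189 GiB.
HEVC: 17.874 Mbps × 2640 s = 47187.4 Mb = 5.493 GiB.
Saving: 204.189 − 5.493 = 198.696 GiB.

198.70 GiB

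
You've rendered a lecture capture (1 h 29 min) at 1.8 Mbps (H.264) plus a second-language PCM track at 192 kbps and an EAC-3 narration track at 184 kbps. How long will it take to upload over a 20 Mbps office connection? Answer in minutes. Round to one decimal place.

9.7 minutes

1 h 29 min = 89 min = 5340 s
Audio total: 192 + 184 = 376 kbps = 0.376 Mbps.
Total bitrate: 2.176 Mbps.
File: 2.176 Mbps × 5340 s = 11619.8 Mb.
At 20 Mbps: 11619.8 / 20 = 581.0 s ≈ 9.68 minutes.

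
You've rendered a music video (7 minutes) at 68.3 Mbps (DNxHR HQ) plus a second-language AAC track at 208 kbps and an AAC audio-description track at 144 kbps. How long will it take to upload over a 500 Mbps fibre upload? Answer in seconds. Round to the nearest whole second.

58 seconds

7 min = 420 s
Audio total: 208 + 144 = 352 kbps = 0.352 Mbps.
Total bitrate: 68.652 Mbps.
File: 68.652 Mbps × 420 s = 28833.8 Mb.
At 500 Mbps: 28833.8 / 500 = 57.7 s ≈ 57.7 seconds.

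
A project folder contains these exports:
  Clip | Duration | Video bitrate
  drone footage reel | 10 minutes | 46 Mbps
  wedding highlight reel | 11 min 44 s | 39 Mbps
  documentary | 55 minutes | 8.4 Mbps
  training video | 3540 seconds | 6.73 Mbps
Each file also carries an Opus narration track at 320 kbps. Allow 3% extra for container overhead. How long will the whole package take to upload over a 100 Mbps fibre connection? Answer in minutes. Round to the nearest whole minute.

Audio: 320 kbps = 0.320 Mbps.
drone footage reel: 46.320 Mbps × 600 s × 1.03 = 28625.8 Mb
wedding highlight reel: 39.320 Mbps × 704 s × 1.03 = 28511.7 Mb
documentary: 8.720 Mbps × 3300 s × 1.03 = 29639.3 Mb
training video: 7.050 Mbps × 3540 s × 1.03 = 25705.7 Mb
Total: 112482.5 Mb = 14060.3 MB.
At 100 Mbps: 112482.5 / 100 = 1125 s ≈ 18.7 minutes.

19 minutes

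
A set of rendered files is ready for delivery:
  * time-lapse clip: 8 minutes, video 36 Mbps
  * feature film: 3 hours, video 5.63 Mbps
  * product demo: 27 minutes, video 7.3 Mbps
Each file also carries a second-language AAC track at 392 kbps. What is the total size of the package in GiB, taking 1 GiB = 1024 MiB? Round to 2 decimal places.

Audio: 392 kbps = 0.392 Mbps.
time-lapse clip: 36.392 Mbps × 480 s = 17468.2 Mb
feature film: 6.022 Mbps × 10800 s = 65037.6 Mb
product demo: 7.692 Mbps × 1620 s = 12461.0 Mb
Total: 94966.8 Mb = 11870.9 MB.
= 11.06 GiB.

11.06 GiB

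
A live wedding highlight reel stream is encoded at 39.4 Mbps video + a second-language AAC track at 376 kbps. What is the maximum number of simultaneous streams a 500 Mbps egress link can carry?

Audio: 376 kbps = 0.376 Mbps.
Per-viewer media rate: 39.776 Mbps.
500 Mbps = 500.0 Mbps; 500.0 / 39.776 = 12.57 → 12 viewers.

12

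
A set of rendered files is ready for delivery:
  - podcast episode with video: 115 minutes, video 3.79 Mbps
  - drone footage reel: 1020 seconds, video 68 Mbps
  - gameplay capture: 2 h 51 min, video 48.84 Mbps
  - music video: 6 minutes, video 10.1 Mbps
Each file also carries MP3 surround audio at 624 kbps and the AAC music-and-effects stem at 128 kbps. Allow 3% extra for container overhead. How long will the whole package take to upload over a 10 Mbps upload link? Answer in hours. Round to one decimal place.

17.6 hours

Audio total: 624 + 128 = 752 kbps = 0.752 Mbps.
podcast episode with video: 4.542 Mbps × 6900 s × 1.03 = 32280.0 Mb
drone footage reel: 68.752 Mbps × 1020 s × 1.03 = 72230.9 Mb
gameplay capture: 49.592 Mbps × 10260 s × 1.03 = 524078.3 Mb
music video: 10.852 Mbps × 360 s × 1.03 = 4023.9 Mb
Total: 632613.1 Mb = 79076.6 MB.
At 10 Mbps: 632613.1 / 10 = 63261 s ≈ 17.6 hours.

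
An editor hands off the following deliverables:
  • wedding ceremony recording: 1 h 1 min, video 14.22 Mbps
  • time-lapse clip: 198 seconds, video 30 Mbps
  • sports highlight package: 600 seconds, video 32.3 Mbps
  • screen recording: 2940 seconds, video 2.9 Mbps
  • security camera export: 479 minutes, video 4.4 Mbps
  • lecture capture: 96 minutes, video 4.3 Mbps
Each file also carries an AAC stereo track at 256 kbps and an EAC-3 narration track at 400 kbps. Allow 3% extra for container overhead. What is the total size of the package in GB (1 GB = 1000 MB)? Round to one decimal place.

34.1 GB

Audio total: 256 + 400 = 656 kbps = 0.656 Mbps.
wedding ceremony recording: 14.876 Mbps × 3660 s × 1.03 = 56079.5 Mb
time-lapse clip: 30.656 Mbps × 198 s × 1.03 = 6252.0 Mb
sports highlight package: 32.956 Mbps × 600 s × 1.03 = 20366.8 Mb
screen recording: 3.556 Mbps × 2940 s × 1.03 = 10768.3 Mb
security camera export: 5.056 Mbps × 28740 s × 1.03 = 149668.7 Mb
lecture capture: 4.956 Mbps × 5760 s × 1.03 = 29403.0 Mb
Total: 272538.3 Mb = 34067.3 MB.
= 34.07 GB.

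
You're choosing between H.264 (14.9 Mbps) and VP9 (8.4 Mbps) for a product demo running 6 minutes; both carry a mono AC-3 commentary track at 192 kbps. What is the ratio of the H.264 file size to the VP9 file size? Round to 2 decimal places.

1.76

6 min = 360 s
Audio: 192 kbps = 0.192 Mbps.
H.264: 15.092 Mbps × 360 s = 5433.1 Mb = 0.679 GB.
VP9: 8.592 Mbps × 360 s = 3093.1 Mb = 0.387 GB.
Ratio: 0.679 / 0.387 = 1.757.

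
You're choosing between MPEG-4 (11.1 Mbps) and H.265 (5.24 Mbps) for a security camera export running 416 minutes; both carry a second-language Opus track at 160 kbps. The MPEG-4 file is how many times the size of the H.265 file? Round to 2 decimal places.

2.09

416 min = 24960 s
Audio: 160 kbps = 0.160 Mbps.
MPEG-4: 11.260 Mbps × 24960 s = 281049.6 Mb = 32.718 GiB.
H.265: 5.400 Mbps × 24960 s = 134784.0 Mb = 15.691 GiB.
Ratio: 32.718 / 15.691 = 2.085.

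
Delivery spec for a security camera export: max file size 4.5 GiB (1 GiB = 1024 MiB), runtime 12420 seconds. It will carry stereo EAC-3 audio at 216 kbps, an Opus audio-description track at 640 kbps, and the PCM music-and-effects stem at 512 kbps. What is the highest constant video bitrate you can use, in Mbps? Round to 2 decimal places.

Budget: 4.5 GiB = 38654.7 Mb.
Total bitrate budget: 38654.7 Mb / 12420 s = 3.112 Mbps.
Audio total: 216 + 640 + 512 = 1368 kbps = 1.368 Mbps.
Video: 3.112 − 1.368 = 1.744 Mbps.

1.74 Mbps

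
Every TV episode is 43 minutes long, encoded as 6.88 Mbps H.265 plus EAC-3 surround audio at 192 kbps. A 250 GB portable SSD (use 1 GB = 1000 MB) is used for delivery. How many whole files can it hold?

109

43 min = 2580 s
Audio: 192 kbps = 0.192 Mbps.
Total bitrate: 7.072 Mbps.
Per item: 7.072 Mbps × 2580 s = 18,246 Mb = 2,281 MB.
Capacity: 250 GB = 2,000,000 Mb; 109.61 items → 109 complete.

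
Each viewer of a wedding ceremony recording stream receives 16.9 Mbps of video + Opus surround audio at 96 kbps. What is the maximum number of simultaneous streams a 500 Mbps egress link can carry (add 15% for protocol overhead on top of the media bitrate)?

25

Audio: 96 kbps = 0.096 Mbps.
Per-viewer media rate: 16.996 Mbps.
On the wire with 15% overhead: 19.545 Mbps.
500 Mbps = 500.0 Mbps; 500.0 / 19.545 = 25.58 → 25 viewers.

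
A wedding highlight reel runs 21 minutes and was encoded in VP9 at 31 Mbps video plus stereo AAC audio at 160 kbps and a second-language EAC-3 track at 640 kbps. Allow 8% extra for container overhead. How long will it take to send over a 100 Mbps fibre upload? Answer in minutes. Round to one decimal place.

7.2 minutes

21 min = 1260 s
Audio total: 160 + 640 = 800 kbps = 0.800 Mbps.
Total bitrate: 31.800 Mbps.
File: 31.800 Mbps × 1260 s = 40068.0 Mb.
With 8% container overhead: ×1.08. → 43273.4 Mb.
At 100 Mbps: 43273.4 / 100 = 432.7 s ≈ 7.21 minutes.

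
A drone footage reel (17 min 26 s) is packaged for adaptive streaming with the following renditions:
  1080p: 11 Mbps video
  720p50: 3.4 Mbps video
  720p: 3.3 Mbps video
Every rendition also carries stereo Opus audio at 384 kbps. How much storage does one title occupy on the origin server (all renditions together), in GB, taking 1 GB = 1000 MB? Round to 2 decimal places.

17 min 26 s = 1046 s
Audio: 384 kbps = 0.384 Mbps.
Sum of rendition bitrates: (11+0.384) + (3.4+0.384) + (3.3+0.384) = 18.852 Mbps.
× 1046 s = 19,719 Mb = 2,465 MB = 2.465 GB.

2.46 GB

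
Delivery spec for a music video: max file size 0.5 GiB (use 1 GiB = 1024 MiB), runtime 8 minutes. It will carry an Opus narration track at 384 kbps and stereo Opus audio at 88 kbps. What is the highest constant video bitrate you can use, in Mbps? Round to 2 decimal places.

8.48 Mbps

Budget: 0.5 GiB = 4295.0 Mb.
8 min = 480 s
Total bitrate budget: 4295.0 Mb / 480 s = 8.948 Mbps.
Audio total: 384 + 88 = 472 kbps = 0.472 Mbps.
Video: 8.948 − 0.472 = 8.476 Mbps.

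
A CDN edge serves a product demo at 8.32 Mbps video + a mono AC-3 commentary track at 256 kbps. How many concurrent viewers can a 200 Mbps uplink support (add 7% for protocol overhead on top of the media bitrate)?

Audio: 256 kbps = 0.256 Mbps.
Per-viewer media rate: 8.576 Mbps.
On the wire with 7% overhead: 9.176 Mbps.
200 Mbps = 200.0 Mbps; 200.0 / 9.176 = 21.80 → 21 viewers.

21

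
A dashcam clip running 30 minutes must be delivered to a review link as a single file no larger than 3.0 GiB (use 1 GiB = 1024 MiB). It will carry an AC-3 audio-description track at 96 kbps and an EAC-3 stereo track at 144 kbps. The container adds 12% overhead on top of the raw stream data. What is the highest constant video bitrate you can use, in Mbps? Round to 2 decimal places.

Budget: 3.0 GiB = 25769.8 Mb.
Stream payload after overhead: 25769.8 / 1.12 = 23008.8 Mb.
30 min = 1800 s
Total bitrate budget: 23008.8 Mb / 1800 s = 12.783 Mbps.
Audio total: 96 + 144 = 240 kbps = 0.240 Mbps.
Video: 12.783 − 0.240 = 12.543 Mbps.

12.54 Mbps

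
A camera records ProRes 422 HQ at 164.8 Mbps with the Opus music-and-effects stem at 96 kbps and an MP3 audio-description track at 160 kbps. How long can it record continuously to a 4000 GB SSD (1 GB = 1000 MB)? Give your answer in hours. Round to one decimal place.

Audio total: 96 + 160 = 256 kbps = 0.256 Mbps.
Total bitrate: 164.8 + 0.256 = 165.056 Mbps.
Capacity: 4000 GB = 32,000,000 Mb.
Recording time: 32,000,000 / 165.056 = 193,874 s ≈ 53.9 hours.

53.9 hours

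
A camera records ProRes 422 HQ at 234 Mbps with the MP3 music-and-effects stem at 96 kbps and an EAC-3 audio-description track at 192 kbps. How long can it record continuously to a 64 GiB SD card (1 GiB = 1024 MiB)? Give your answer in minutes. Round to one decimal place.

Audio total: 96 + 192 = 288 kbps = 0.288 Mbps.
Total bitrate: 234 + 0.288 = 234.288 Mbps.
Capacity: 64 GiB = 549,756 Mb.
Recording time: 549,756 / 234.288 = 2,346 s ≈ 39.1 minutes.

39.1 minutes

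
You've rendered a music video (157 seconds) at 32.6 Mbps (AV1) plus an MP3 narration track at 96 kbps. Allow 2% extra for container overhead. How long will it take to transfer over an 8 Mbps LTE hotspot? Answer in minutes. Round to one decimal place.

Audio: 96 kbps = 0.096 Mbps.
Total bitrate: 32.696 Mbps.
File: 32.696 Mbps × 157 s = 5133.3 Mb.
With 2% container overhead: ×1.02. → 5235.9 Mb.
At 8 Mbps: 5235.9 / 8 = 654.5 s ≈ 10.9 minutes.

10.9 minutes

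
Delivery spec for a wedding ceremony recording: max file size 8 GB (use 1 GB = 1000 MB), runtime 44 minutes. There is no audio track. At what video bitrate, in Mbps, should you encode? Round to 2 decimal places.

Budget: 8 GB = 64000.0 Mb.
44 min = 2640 s
Total bitrate budget: 64000.0 Mb / 2640 s = 24.242 Mbps.

24.24 Mbps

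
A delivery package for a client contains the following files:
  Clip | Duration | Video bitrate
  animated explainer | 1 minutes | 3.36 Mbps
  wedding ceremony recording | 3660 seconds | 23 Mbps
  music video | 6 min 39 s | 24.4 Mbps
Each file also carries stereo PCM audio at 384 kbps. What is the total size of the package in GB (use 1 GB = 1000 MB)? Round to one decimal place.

12.0 GB

Audio: 384 kbps = 0.384 Mbps.
animated explainer: 3.744 Mbps × 60 s = 224.6 Mb
wedding ceremony recording: 23.384 Mbps × 3660 s = 85585.4 Mb
music video: 24.784 Mbps × 399 s = 9888.8 Mb
Total: 95698.9 Mb = 11962.4 MB.
= 11.96 GB.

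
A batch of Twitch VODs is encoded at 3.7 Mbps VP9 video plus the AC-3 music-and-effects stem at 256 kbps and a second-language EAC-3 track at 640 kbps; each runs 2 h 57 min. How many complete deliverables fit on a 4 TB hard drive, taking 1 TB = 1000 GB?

2 h 57 min = 177 min = 10620 s
Audio total: 256 + 640 = 896 kbps = 0.896 Mbps.
Total bitrate: 4.596 Mbps.
Per item: 4.596 Mbps × 10620 s = 48,810 Mb = 6,101 MB.
Capacity: 4 TB = 32,000,000 Mb; 655.61 items → 655 complete.

655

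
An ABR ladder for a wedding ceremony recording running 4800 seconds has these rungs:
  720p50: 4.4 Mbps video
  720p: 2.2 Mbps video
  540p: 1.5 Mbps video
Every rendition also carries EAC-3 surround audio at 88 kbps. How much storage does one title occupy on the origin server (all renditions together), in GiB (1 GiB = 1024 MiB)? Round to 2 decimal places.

4.67 GiB

Audio: 88 kbps = 0.088 Mbps.
Sum of rendition bitrates: (4.4+0.088) + (2.2+0.088) + (1.5+0.088) = 8.364 Mbps.
× 4800 s = 40,147 Mb = 5,018 MB = 4.674 GiB.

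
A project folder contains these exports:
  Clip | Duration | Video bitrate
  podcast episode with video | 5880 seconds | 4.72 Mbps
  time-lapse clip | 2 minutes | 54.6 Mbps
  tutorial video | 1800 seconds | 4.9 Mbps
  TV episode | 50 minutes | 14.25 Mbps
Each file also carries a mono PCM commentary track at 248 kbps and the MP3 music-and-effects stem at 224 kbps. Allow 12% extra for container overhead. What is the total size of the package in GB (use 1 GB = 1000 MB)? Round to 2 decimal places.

Audio total: 248 + 224 = 472 kbps = 0.472 Mbps.
podcast episode with video: 5.192 Mbps × 5880 s × 1.12 = 34192.4 Mb
time-lapse clip: 55.072 Mbps × 120 s × 1.12 = 7401.7 Mb
tutorial video: 5.372 Mbps × 1800 s × 1.12 = 10830.0 Mb
TV episode: 14.722 Mbps × 3000 s × 1.12 = 49465.9 Mb
Total: 101890.0 Mb = 12736.2 MB.
= 12.74 GB.

12.74 GB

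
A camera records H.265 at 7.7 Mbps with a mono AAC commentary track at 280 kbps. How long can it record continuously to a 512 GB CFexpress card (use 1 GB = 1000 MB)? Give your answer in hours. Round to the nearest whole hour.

Audio: 280 kbps = 0.280 Mbps.
Total bitrate: 7.7 + 0.280 = 7.980 Mbps.
Capacity: 512 GB = 4,096,000 Mb.
Recording time: 4,096,000 / 7.980 = 513,283 s ≈ 143 hours.

143 hours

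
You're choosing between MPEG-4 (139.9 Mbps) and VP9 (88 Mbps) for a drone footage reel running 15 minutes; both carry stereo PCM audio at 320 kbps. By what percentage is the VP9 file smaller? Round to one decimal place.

15 min = 900 s
Audio: 320 kbps = 0.320 Mbps.
MPEG-4: 140.220 Mbps × 900 s = 126198.0 Mb = 15.775 GB.
VP9: 88.320 Mbps × 900 s = 79488.0 Mb = 9.936 GB.
Reduction: (1 − 9.936/15.775) × 100 = 37.01%.

37.0%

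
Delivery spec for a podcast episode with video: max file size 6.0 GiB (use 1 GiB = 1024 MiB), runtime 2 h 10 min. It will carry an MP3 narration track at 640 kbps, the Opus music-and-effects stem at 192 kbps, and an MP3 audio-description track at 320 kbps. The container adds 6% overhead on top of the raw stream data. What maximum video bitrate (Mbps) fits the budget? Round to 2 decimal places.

5.08 Mbps

Budget: 6.0 GiB = 51539.6 Mb.
Stream payload after overhead: 51539.6 / 1.06 = 48622.3 Mb.
2 h 10 min = 130 min = 7800 s
Total bitrate budget: 48622.3 Mb / 7800 s = 6.234 Mbps.
Audio total: 640 + 192 + 320 = 1152 kbps = 1.152 Mbps.
Video: 6.234 − 1.152 = 5.082 Mbps.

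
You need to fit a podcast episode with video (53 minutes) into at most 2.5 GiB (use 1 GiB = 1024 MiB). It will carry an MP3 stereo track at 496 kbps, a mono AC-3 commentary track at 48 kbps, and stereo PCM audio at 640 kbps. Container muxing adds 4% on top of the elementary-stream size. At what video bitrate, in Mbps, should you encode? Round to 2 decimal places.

5.31 Mbps

Budget: 2.5 GiB = 21474.8 Mb.
Stream payload after overhead: 21474.8 / 1.04 = 20648.9 Mb.
53 min = 3180 s
Total bitrate budget: 20648.9 Mb / 3180 s = 6.493 Mbps.
Audio total: 496 + 48 + 640 = 1184 kbps = 1.184 Mbps.
Video: 6.493 − 1.184 = 5.309 Mbps.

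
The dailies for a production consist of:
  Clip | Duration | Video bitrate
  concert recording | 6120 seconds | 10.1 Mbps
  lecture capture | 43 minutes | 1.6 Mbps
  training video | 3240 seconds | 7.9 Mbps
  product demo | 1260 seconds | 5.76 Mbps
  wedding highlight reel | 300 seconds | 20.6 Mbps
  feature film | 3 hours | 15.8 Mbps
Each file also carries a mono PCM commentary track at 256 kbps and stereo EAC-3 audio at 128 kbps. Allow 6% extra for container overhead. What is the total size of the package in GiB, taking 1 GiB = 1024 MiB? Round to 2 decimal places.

Audio total: 256 + 128 = 384 kbps = 0.384 Mbps.
concert recording: 10.484 Mbps × 6120 s × 1.06 = 68011.8 Mb
lecture capture: 1.984 Mbps × 2580 s × 1.06 = 5425.8 Mb
training video: 8.284 Mbps × 3240 s × 1.06 = 28450.6 Mb
product demo: 6.144 Mbps × 1260 s × 1.06 = 8205.9 Mb
wedding highlight reel: 20.984 Mbps × 300 s × 1.06 = 6672.9 Mb
feature film: 16.184 Mbps × 10800 s × 1.06 = 185274.4 Mb
Total: 302041.5 Mb = 37755.2 MB.
= 35.16 GiB.

35.16 GiB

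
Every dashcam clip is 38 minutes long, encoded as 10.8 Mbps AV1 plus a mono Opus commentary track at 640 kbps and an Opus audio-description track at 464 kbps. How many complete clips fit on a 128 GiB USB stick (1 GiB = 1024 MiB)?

38 min = 2280 s
Audio total: 640 + 464 = 1104 kbps = 1.104 Mbps.
Total bitrate: 11.904 Mbps.
Per item: 11.904 Mbps × 2280 s = 27,141 Mb = 3,393 MB.
Capacity: 128 GiB = 1,099,512 Mb; 40.51 items → 40 complete.

40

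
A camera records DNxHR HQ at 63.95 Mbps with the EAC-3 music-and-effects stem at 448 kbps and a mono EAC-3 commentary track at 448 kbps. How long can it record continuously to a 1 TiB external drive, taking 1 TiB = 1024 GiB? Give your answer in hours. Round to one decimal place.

37.7 hours

Audio total: 448 + 448 = 896 kbps = 0.896 Mbps.
Total bitrate: 63.95 + 0.896 = 64.846 Mbps.
Capacity: 1 TiB = 8,796,093 Mb.
Recording time: 8,796,093 / 64.846 = 135,646 s ≈ 37.7 hours.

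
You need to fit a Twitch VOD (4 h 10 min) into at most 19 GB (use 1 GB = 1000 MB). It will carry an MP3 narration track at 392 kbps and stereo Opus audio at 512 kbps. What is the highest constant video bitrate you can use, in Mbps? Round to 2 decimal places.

9.23 Mbps

Budget: 19 GB = 152000.0 Mb.
4 h 10 min = 250 min = 15000 s
Total bitrate budget: 152000.0 Mb / 15000 s = 10.133 Mbps.
Audio total: 392 + 512 = 904 kbps = 0.904 Mbps.
Video: 10.133 − 0.904 = 9.229 Mbps.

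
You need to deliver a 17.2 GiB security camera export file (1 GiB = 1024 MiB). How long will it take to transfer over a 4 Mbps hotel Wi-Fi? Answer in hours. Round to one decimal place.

10.3 hours

File: 17.2 GiB = 147746.9 Mb.
At 4 Mbps: 147746.9 / 4 = 36936.7 s ≈ 10.3 hours.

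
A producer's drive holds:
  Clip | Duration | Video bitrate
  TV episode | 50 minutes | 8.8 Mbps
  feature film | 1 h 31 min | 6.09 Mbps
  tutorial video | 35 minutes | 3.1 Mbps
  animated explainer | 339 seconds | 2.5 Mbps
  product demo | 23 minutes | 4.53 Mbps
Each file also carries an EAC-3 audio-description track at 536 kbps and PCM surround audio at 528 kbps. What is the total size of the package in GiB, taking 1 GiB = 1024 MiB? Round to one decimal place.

Audio total: 536 + 528 = 1064 kbps = 1.064 Mbps.
TV episode: 9.864 Mbps × 3000 s = 29592.0 Mb
feature film: 7.154 Mbps × 5460 s = 39060.8 Mb
tutorial video: 4.164 Mbps × 2100 s = 8744.4 Mb
animated explainer: 3.564 Mbps × 339 s = 1208.2 Mb
product demo: 5.594 Mbps × 1380 s = 7719.7 Mb
Total: 86325.2 Mb = 10790.6 MB.
= 10.05 GiB.

10.0 GiB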